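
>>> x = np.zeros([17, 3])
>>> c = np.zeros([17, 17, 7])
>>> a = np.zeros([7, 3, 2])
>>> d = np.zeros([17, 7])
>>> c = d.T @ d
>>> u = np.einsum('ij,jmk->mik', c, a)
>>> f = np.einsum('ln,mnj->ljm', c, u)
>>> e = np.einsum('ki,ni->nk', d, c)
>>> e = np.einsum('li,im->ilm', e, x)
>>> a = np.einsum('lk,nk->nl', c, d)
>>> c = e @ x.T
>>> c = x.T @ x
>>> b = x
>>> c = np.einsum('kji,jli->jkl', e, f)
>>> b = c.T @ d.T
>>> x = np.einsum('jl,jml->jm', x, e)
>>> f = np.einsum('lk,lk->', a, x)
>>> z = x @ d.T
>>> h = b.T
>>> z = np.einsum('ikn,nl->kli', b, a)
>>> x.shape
(17, 7)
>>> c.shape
(7, 17, 2)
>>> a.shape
(17, 7)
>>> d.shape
(17, 7)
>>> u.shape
(3, 7, 2)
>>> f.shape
()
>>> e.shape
(17, 7, 3)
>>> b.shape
(2, 17, 17)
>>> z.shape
(17, 7, 2)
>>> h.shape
(17, 17, 2)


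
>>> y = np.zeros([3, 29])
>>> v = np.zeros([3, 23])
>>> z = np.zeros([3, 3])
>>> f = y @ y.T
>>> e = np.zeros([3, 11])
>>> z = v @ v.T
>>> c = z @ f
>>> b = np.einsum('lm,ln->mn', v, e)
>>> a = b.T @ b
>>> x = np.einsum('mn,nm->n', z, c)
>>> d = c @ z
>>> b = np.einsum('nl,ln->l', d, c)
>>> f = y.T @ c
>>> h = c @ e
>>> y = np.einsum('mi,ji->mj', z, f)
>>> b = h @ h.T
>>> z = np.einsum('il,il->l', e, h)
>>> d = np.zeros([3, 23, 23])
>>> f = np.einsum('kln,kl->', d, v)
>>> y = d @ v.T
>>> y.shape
(3, 23, 3)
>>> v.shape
(3, 23)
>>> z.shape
(11,)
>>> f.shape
()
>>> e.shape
(3, 11)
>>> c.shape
(3, 3)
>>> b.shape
(3, 3)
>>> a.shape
(11, 11)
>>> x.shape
(3,)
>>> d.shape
(3, 23, 23)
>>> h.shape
(3, 11)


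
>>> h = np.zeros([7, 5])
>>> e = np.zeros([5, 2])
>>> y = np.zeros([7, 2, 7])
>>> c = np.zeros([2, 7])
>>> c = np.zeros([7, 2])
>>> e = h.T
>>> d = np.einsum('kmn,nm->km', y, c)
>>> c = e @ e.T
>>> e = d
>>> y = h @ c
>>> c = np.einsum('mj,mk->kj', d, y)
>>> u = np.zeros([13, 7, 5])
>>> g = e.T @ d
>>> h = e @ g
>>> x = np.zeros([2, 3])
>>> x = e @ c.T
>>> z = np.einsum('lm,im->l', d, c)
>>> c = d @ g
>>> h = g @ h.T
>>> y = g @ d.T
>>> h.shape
(2, 7)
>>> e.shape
(7, 2)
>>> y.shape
(2, 7)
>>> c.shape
(7, 2)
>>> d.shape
(7, 2)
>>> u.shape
(13, 7, 5)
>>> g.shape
(2, 2)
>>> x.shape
(7, 5)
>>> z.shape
(7,)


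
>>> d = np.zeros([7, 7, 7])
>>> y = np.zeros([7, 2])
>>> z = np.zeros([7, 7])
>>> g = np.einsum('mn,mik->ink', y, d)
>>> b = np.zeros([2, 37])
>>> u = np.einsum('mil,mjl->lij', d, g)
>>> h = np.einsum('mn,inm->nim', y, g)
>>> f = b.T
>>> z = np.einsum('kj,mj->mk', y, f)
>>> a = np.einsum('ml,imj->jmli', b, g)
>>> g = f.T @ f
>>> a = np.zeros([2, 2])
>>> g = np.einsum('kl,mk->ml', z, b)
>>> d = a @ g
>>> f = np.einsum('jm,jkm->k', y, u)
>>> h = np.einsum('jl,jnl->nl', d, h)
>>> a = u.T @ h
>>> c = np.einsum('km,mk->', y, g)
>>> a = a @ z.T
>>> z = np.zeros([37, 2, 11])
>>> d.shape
(2, 7)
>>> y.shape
(7, 2)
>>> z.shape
(37, 2, 11)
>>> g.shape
(2, 7)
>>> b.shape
(2, 37)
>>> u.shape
(7, 7, 2)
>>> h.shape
(7, 7)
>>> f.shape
(7,)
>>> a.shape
(2, 7, 37)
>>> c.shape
()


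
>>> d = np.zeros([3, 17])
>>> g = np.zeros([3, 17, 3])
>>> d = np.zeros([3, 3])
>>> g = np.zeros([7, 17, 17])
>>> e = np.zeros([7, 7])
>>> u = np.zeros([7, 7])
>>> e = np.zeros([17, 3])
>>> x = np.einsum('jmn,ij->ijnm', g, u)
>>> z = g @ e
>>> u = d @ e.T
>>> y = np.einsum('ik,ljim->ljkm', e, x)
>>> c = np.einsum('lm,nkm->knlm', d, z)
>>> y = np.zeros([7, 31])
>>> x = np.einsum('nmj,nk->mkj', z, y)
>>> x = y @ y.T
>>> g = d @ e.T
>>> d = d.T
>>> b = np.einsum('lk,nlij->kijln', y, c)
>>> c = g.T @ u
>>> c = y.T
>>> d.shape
(3, 3)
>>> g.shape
(3, 17)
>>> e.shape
(17, 3)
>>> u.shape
(3, 17)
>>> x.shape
(7, 7)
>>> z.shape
(7, 17, 3)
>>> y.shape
(7, 31)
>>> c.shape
(31, 7)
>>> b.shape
(31, 3, 3, 7, 17)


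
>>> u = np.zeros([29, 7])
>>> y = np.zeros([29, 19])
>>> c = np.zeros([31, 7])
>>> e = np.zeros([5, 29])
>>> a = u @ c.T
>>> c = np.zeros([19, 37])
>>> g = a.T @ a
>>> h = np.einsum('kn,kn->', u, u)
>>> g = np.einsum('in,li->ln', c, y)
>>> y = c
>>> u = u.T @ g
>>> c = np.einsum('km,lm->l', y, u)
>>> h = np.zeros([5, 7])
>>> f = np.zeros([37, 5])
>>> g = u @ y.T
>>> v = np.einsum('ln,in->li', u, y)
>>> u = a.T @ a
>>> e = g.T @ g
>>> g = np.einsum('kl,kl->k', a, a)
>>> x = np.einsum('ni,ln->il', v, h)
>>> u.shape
(31, 31)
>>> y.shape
(19, 37)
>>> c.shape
(7,)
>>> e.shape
(19, 19)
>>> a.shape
(29, 31)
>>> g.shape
(29,)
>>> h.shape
(5, 7)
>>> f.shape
(37, 5)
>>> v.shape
(7, 19)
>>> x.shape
(19, 5)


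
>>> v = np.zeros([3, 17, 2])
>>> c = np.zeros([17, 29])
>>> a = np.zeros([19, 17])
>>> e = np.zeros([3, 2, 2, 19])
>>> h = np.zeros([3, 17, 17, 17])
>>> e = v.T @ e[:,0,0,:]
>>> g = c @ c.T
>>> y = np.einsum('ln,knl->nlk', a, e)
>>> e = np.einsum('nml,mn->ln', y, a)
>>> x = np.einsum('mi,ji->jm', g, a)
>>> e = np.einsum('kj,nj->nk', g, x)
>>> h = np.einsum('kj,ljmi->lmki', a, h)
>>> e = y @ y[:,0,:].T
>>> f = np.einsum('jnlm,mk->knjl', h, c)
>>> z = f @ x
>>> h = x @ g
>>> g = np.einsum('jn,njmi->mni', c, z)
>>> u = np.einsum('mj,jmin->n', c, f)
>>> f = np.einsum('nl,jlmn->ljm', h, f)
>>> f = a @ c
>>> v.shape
(3, 17, 2)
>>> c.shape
(17, 29)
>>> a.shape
(19, 17)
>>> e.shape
(17, 19, 17)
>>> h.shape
(19, 17)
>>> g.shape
(3, 29, 17)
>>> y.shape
(17, 19, 2)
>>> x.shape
(19, 17)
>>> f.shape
(19, 29)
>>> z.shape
(29, 17, 3, 17)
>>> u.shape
(19,)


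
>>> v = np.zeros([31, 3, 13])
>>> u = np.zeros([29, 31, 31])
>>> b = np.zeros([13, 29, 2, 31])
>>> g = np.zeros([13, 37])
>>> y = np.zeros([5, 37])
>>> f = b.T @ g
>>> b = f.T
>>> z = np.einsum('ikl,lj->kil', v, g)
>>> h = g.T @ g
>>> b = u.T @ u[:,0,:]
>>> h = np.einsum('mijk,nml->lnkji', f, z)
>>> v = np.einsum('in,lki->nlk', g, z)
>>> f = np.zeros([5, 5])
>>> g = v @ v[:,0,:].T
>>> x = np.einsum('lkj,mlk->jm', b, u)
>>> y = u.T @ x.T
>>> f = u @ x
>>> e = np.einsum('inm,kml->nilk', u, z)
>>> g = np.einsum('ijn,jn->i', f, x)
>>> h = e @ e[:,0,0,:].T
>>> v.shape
(37, 3, 31)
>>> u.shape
(29, 31, 31)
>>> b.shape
(31, 31, 31)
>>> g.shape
(29,)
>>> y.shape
(31, 31, 31)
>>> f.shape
(29, 31, 29)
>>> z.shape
(3, 31, 13)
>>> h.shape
(31, 29, 13, 31)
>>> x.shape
(31, 29)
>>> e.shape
(31, 29, 13, 3)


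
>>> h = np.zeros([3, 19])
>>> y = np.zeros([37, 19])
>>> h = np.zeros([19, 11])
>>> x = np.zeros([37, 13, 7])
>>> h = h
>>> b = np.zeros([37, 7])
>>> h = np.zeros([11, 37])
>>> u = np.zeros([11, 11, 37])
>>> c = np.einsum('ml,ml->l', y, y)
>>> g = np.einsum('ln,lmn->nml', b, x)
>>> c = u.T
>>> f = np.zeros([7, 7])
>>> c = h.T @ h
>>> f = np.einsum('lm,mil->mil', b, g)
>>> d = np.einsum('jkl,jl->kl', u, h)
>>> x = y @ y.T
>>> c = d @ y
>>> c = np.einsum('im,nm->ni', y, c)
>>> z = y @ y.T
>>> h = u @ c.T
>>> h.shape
(11, 11, 11)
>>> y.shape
(37, 19)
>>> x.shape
(37, 37)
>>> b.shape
(37, 7)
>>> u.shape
(11, 11, 37)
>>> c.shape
(11, 37)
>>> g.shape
(7, 13, 37)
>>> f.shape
(7, 13, 37)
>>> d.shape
(11, 37)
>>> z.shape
(37, 37)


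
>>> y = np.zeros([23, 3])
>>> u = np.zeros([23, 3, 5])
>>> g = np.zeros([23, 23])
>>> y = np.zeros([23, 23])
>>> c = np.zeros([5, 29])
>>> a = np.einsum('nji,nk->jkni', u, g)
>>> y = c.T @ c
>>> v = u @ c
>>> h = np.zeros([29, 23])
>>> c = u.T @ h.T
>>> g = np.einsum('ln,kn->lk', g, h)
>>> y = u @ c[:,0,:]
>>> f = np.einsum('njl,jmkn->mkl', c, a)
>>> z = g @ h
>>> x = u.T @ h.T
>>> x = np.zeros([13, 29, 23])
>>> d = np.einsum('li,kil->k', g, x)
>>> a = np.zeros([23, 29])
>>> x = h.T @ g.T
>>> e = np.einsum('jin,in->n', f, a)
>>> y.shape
(23, 3, 29)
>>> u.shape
(23, 3, 5)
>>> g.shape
(23, 29)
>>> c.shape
(5, 3, 29)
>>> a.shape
(23, 29)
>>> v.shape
(23, 3, 29)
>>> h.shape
(29, 23)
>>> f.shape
(23, 23, 29)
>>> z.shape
(23, 23)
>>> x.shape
(23, 23)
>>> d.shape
(13,)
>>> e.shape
(29,)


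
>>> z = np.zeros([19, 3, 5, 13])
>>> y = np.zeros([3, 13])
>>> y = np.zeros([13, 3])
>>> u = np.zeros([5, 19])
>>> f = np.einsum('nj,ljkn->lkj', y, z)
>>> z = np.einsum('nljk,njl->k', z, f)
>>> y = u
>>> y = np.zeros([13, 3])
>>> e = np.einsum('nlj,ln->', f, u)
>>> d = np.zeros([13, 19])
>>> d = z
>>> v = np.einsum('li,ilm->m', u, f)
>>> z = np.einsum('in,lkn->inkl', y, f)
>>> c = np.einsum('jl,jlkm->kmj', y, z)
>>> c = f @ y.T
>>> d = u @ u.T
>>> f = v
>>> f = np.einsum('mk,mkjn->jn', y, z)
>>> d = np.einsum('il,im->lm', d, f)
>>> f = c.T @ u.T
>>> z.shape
(13, 3, 5, 19)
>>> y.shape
(13, 3)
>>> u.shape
(5, 19)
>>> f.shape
(13, 5, 5)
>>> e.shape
()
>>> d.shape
(5, 19)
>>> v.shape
(3,)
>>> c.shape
(19, 5, 13)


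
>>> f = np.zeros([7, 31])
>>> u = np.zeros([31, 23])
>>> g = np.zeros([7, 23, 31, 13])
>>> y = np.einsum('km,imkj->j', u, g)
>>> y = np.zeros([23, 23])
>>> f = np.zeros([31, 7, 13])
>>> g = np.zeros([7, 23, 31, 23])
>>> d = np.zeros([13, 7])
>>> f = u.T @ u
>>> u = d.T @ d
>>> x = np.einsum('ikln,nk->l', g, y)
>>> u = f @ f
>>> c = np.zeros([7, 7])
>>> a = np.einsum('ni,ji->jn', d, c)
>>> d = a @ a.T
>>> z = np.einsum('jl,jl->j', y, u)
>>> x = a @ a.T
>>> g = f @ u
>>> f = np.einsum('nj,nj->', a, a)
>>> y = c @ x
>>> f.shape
()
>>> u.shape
(23, 23)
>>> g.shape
(23, 23)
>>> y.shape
(7, 7)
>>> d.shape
(7, 7)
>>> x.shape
(7, 7)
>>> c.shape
(7, 7)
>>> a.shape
(7, 13)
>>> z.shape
(23,)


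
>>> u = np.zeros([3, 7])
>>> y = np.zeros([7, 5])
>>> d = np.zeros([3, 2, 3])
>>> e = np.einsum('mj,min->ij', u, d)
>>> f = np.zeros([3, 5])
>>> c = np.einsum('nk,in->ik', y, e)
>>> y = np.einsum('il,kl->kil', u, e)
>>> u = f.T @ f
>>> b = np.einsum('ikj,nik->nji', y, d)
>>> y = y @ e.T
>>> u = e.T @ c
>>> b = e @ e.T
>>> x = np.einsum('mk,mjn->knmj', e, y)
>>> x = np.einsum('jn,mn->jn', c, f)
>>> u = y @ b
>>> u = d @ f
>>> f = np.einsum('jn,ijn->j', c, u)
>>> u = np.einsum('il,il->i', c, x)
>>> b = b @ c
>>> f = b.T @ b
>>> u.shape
(2,)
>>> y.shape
(2, 3, 2)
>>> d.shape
(3, 2, 3)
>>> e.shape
(2, 7)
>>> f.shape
(5, 5)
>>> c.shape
(2, 5)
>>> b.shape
(2, 5)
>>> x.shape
(2, 5)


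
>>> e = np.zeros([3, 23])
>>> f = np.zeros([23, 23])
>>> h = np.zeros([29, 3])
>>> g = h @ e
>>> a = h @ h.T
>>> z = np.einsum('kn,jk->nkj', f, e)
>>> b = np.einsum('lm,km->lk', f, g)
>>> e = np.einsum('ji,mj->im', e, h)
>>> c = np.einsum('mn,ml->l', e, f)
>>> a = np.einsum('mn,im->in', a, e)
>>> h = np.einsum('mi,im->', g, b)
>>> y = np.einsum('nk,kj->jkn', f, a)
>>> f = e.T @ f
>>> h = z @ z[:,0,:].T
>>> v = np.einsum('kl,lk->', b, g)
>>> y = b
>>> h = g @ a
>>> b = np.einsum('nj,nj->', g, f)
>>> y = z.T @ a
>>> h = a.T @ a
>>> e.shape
(23, 29)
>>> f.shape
(29, 23)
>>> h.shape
(29, 29)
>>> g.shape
(29, 23)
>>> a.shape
(23, 29)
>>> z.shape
(23, 23, 3)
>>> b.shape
()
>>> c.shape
(23,)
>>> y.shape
(3, 23, 29)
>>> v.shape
()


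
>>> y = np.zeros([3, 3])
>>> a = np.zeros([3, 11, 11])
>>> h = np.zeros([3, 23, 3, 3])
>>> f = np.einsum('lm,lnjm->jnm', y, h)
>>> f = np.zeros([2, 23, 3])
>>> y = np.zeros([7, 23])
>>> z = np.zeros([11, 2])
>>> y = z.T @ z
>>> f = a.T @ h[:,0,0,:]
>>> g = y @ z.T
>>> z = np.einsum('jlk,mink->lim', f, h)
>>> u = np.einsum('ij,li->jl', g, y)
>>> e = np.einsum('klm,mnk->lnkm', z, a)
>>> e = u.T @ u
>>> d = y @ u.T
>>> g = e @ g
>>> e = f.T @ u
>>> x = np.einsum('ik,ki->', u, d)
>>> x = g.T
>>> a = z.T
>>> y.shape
(2, 2)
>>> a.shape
(3, 23, 11)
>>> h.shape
(3, 23, 3, 3)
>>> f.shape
(11, 11, 3)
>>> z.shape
(11, 23, 3)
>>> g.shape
(2, 11)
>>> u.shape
(11, 2)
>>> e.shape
(3, 11, 2)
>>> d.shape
(2, 11)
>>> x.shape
(11, 2)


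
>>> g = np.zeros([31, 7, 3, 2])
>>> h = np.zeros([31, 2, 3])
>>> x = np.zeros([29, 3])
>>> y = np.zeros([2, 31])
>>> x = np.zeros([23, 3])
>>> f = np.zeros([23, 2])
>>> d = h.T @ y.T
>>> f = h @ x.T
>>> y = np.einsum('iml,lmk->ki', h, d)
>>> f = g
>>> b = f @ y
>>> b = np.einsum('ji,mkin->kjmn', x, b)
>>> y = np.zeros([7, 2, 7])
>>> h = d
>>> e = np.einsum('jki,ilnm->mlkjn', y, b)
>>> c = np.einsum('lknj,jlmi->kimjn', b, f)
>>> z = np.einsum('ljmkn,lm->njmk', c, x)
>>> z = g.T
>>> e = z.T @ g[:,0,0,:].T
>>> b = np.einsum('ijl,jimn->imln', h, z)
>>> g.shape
(31, 7, 3, 2)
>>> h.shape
(3, 2, 2)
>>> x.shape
(23, 3)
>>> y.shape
(7, 2, 7)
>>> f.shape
(31, 7, 3, 2)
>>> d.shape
(3, 2, 2)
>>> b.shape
(3, 7, 2, 31)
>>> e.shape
(31, 7, 3, 31)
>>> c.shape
(23, 2, 3, 31, 31)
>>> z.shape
(2, 3, 7, 31)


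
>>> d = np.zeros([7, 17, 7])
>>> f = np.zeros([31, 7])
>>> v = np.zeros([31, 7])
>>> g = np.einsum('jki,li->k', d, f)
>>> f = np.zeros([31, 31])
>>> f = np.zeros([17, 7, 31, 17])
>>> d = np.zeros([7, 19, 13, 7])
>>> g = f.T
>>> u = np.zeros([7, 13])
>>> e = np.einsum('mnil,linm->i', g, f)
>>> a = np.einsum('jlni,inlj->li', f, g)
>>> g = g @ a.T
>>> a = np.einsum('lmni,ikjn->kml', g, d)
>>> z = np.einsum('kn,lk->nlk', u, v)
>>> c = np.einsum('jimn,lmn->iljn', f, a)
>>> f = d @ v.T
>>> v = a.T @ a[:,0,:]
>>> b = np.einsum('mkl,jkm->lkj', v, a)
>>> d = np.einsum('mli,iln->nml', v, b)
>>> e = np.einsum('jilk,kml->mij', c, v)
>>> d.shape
(19, 17, 31)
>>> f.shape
(7, 19, 13, 31)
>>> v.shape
(17, 31, 17)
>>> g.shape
(17, 31, 7, 7)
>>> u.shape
(7, 13)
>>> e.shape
(31, 19, 7)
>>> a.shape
(19, 31, 17)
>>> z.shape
(13, 31, 7)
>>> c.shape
(7, 19, 17, 17)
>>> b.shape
(17, 31, 19)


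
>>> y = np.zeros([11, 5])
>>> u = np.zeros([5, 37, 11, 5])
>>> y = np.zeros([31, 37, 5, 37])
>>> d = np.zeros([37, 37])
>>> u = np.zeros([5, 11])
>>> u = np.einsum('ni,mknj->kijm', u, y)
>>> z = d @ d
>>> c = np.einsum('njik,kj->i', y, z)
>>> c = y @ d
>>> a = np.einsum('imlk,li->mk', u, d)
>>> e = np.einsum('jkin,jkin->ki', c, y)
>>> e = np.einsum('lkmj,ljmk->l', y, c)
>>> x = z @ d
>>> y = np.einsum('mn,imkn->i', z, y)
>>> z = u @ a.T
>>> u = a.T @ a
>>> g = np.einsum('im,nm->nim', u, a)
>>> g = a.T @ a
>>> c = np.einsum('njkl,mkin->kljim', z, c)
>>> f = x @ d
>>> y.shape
(31,)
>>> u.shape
(31, 31)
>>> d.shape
(37, 37)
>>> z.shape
(37, 11, 37, 11)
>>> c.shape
(37, 11, 11, 5, 31)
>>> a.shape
(11, 31)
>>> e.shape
(31,)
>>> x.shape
(37, 37)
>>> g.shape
(31, 31)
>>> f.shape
(37, 37)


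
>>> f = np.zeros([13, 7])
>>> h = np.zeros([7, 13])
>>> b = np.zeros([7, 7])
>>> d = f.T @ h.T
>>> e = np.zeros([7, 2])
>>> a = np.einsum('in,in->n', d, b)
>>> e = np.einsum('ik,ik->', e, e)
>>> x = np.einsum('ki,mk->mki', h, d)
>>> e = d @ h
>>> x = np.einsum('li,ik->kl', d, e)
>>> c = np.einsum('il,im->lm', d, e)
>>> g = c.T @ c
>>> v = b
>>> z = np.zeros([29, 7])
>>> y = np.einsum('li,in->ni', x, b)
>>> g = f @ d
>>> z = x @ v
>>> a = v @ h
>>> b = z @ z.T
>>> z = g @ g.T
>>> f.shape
(13, 7)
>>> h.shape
(7, 13)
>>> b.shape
(13, 13)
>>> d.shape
(7, 7)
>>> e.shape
(7, 13)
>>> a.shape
(7, 13)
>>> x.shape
(13, 7)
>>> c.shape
(7, 13)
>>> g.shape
(13, 7)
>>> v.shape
(7, 7)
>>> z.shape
(13, 13)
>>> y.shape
(7, 7)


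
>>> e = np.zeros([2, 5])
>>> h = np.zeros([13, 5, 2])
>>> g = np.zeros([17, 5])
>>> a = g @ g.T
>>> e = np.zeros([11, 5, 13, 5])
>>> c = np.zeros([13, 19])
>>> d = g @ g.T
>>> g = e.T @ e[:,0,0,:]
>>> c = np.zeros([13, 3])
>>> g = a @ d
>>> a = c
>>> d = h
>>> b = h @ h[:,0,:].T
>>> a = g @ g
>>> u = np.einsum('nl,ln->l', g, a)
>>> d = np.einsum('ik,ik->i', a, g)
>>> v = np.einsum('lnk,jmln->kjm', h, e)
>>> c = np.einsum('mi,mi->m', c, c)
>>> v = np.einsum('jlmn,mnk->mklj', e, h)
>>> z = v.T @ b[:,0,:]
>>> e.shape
(11, 5, 13, 5)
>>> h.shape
(13, 5, 2)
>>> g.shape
(17, 17)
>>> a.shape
(17, 17)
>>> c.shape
(13,)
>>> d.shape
(17,)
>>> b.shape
(13, 5, 13)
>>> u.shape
(17,)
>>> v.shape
(13, 2, 5, 11)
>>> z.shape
(11, 5, 2, 13)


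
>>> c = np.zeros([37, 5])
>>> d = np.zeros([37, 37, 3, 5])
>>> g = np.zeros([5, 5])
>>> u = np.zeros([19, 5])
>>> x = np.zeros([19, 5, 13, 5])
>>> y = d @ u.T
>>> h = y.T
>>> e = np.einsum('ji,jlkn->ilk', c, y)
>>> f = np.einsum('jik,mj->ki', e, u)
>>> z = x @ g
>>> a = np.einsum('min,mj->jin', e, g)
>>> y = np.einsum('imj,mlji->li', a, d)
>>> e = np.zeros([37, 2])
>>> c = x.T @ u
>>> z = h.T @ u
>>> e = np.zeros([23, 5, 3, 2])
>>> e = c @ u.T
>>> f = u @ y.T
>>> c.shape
(5, 13, 5, 5)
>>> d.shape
(37, 37, 3, 5)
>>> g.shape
(5, 5)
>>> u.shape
(19, 5)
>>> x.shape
(19, 5, 13, 5)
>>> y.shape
(37, 5)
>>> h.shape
(19, 3, 37, 37)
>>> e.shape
(5, 13, 5, 19)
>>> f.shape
(19, 37)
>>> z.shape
(37, 37, 3, 5)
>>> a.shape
(5, 37, 3)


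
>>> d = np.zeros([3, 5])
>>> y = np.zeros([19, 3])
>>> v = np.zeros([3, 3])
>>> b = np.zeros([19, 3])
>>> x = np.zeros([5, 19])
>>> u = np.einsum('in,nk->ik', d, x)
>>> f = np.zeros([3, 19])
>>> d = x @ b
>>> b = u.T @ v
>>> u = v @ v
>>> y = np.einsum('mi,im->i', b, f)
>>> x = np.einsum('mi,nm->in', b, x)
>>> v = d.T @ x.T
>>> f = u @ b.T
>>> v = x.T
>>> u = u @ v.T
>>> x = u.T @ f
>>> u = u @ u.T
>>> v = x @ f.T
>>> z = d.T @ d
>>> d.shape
(5, 3)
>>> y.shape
(3,)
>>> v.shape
(5, 3)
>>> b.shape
(19, 3)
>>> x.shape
(5, 19)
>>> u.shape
(3, 3)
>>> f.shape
(3, 19)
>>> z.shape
(3, 3)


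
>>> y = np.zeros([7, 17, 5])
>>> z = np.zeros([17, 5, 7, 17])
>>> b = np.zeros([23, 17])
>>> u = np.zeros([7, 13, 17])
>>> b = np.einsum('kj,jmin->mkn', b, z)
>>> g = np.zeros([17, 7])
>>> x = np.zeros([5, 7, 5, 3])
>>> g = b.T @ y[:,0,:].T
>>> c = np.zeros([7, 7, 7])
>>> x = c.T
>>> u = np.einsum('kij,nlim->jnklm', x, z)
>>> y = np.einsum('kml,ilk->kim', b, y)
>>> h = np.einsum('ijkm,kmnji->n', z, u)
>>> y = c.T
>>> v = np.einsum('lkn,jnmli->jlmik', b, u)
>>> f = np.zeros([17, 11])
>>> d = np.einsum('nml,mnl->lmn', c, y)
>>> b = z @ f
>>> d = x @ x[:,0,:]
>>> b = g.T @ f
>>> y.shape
(7, 7, 7)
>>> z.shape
(17, 5, 7, 17)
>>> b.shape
(7, 23, 11)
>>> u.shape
(7, 17, 7, 5, 17)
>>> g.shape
(17, 23, 7)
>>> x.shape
(7, 7, 7)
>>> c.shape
(7, 7, 7)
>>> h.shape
(7,)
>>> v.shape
(7, 5, 7, 17, 23)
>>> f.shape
(17, 11)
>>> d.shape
(7, 7, 7)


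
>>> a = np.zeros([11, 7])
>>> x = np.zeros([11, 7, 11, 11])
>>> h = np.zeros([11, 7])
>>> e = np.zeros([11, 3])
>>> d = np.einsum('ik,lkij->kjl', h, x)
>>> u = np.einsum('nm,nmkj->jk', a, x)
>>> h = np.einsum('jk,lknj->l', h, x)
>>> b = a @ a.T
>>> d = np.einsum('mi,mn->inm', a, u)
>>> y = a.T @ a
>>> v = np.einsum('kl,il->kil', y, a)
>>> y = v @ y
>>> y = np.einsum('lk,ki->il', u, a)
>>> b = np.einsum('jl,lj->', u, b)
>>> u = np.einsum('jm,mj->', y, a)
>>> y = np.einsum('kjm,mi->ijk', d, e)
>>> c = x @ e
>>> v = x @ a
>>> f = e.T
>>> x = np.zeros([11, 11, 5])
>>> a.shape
(11, 7)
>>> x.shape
(11, 11, 5)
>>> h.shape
(11,)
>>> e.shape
(11, 3)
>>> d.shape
(7, 11, 11)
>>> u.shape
()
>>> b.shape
()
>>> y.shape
(3, 11, 7)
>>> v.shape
(11, 7, 11, 7)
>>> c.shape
(11, 7, 11, 3)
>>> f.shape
(3, 11)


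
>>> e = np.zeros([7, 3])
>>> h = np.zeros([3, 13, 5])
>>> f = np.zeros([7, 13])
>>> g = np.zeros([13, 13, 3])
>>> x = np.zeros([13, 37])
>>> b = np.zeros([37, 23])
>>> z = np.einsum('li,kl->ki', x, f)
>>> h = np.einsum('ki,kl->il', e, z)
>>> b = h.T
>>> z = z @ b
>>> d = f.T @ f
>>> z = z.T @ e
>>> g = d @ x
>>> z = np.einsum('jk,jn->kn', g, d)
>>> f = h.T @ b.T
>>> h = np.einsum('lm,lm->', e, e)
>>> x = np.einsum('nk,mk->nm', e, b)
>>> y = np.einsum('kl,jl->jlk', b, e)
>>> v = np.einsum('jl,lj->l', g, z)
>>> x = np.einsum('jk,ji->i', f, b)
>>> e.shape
(7, 3)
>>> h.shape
()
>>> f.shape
(37, 37)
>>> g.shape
(13, 37)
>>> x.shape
(3,)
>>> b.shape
(37, 3)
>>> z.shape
(37, 13)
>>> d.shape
(13, 13)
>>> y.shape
(7, 3, 37)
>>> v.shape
(37,)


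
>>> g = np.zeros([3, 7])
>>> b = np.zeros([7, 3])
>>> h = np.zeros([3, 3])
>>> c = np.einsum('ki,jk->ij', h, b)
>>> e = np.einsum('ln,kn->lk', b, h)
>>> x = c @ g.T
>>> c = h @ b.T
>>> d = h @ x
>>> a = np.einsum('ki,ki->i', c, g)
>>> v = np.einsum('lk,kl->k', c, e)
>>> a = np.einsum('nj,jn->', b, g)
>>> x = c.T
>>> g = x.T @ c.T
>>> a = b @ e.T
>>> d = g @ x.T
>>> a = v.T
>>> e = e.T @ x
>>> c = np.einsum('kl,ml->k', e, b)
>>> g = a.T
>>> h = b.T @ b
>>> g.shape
(7,)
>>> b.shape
(7, 3)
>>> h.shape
(3, 3)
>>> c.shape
(3,)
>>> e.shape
(3, 3)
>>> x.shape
(7, 3)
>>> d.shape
(3, 7)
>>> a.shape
(7,)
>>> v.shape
(7,)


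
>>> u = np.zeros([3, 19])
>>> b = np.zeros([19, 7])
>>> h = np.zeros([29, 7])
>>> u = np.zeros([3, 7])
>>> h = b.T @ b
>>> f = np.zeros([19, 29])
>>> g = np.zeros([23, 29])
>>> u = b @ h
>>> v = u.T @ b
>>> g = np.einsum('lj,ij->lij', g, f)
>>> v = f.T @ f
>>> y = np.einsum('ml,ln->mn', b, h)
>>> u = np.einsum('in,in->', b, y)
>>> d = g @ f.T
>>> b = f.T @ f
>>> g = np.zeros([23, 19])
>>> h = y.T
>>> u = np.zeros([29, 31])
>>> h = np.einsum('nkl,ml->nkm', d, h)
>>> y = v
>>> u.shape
(29, 31)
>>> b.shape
(29, 29)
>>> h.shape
(23, 19, 7)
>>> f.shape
(19, 29)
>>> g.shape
(23, 19)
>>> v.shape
(29, 29)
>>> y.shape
(29, 29)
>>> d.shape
(23, 19, 19)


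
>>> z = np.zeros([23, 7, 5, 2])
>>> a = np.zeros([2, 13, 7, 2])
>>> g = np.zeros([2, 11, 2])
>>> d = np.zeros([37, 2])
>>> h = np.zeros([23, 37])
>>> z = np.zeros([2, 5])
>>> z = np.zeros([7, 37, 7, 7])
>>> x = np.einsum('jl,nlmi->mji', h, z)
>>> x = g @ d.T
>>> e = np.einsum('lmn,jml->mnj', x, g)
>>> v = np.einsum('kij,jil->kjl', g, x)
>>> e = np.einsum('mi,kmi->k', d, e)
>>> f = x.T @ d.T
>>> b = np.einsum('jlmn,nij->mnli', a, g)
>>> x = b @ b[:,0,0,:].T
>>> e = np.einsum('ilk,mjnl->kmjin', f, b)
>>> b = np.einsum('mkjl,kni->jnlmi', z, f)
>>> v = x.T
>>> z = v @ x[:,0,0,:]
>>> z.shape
(7, 13, 2, 7)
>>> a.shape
(2, 13, 7, 2)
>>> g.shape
(2, 11, 2)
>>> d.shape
(37, 2)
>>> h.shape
(23, 37)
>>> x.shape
(7, 2, 13, 7)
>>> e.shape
(37, 7, 2, 37, 13)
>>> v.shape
(7, 13, 2, 7)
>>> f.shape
(37, 11, 37)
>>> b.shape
(7, 11, 7, 7, 37)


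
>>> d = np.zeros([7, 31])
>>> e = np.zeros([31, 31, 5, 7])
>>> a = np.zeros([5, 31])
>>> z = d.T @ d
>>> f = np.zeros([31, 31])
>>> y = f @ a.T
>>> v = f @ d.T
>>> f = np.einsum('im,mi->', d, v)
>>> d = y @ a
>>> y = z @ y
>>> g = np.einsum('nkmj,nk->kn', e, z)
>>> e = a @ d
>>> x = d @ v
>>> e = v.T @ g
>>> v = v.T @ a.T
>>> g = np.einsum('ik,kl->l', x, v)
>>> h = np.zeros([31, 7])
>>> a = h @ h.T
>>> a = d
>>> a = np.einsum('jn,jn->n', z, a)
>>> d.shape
(31, 31)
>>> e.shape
(7, 31)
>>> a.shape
(31,)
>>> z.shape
(31, 31)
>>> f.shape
()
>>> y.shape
(31, 5)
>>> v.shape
(7, 5)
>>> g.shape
(5,)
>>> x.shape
(31, 7)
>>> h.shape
(31, 7)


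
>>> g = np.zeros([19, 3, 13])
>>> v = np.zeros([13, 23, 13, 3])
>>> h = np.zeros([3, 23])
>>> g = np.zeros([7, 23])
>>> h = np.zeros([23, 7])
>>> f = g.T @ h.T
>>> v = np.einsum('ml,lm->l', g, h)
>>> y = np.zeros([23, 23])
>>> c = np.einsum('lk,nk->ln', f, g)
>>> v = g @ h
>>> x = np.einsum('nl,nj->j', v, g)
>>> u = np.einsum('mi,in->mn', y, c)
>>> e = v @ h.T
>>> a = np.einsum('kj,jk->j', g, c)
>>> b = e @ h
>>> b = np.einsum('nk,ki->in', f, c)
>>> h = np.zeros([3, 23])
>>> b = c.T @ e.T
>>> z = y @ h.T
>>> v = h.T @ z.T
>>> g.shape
(7, 23)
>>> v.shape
(23, 23)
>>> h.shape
(3, 23)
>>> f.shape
(23, 23)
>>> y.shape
(23, 23)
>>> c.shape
(23, 7)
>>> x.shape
(23,)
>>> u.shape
(23, 7)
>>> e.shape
(7, 23)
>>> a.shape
(23,)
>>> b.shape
(7, 7)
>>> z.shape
(23, 3)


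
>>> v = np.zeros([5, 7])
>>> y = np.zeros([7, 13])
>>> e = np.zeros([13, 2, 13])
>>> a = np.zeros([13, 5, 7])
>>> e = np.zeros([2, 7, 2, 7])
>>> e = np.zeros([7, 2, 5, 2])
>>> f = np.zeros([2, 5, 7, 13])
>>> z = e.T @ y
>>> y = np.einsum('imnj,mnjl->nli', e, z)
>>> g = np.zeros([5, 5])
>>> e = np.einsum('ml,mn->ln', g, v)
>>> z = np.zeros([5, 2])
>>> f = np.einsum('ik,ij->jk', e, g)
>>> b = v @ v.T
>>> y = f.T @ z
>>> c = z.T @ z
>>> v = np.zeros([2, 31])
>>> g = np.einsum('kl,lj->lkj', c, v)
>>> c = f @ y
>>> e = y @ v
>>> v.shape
(2, 31)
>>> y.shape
(7, 2)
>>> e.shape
(7, 31)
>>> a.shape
(13, 5, 7)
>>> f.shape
(5, 7)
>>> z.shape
(5, 2)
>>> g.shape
(2, 2, 31)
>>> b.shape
(5, 5)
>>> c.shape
(5, 2)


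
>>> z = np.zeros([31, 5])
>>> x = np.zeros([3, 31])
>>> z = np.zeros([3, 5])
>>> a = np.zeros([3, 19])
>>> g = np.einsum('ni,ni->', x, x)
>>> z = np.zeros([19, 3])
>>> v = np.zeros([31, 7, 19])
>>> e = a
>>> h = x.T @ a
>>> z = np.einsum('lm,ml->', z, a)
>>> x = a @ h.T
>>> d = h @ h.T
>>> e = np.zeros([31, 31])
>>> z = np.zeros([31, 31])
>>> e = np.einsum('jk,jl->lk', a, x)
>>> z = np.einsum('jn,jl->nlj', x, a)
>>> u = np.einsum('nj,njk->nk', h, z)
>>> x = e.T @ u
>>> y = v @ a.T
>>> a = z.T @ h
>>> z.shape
(31, 19, 3)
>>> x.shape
(19, 3)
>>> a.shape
(3, 19, 19)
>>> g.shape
()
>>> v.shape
(31, 7, 19)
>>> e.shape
(31, 19)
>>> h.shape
(31, 19)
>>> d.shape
(31, 31)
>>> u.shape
(31, 3)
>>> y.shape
(31, 7, 3)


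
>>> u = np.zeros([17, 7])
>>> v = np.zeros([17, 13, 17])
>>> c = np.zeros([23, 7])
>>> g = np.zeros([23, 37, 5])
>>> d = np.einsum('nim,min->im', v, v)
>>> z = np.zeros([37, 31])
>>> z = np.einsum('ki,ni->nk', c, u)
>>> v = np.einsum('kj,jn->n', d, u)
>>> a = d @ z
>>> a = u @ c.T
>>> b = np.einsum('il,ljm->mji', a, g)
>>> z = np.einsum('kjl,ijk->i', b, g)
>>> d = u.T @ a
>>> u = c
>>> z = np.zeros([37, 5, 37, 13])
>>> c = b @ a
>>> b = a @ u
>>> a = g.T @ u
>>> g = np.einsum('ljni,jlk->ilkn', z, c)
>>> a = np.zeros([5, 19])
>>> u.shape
(23, 7)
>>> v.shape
(7,)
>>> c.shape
(5, 37, 23)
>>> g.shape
(13, 37, 23, 37)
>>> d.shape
(7, 23)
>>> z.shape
(37, 5, 37, 13)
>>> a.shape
(5, 19)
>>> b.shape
(17, 7)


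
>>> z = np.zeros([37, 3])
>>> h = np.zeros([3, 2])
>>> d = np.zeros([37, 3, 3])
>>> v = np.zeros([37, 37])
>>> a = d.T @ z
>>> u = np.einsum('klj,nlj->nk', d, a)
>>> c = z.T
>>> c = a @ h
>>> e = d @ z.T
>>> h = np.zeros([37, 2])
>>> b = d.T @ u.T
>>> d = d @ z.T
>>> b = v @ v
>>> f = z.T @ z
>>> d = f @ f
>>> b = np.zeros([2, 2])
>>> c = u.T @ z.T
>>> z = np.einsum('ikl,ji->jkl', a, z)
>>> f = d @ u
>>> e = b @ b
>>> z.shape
(37, 3, 3)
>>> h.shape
(37, 2)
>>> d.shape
(3, 3)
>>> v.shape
(37, 37)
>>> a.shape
(3, 3, 3)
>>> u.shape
(3, 37)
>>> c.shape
(37, 37)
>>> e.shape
(2, 2)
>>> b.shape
(2, 2)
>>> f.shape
(3, 37)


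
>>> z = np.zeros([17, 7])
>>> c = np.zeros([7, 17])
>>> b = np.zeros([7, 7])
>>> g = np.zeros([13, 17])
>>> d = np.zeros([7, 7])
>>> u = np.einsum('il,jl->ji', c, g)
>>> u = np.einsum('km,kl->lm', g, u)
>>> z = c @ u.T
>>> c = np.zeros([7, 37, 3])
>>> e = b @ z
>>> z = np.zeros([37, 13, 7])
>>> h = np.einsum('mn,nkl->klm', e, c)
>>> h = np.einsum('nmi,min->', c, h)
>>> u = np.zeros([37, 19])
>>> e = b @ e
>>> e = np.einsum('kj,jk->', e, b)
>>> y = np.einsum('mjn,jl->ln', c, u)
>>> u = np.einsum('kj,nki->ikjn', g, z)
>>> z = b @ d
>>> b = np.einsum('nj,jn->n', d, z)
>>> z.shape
(7, 7)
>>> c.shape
(7, 37, 3)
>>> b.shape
(7,)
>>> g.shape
(13, 17)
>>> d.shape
(7, 7)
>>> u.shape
(7, 13, 17, 37)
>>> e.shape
()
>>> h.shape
()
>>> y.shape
(19, 3)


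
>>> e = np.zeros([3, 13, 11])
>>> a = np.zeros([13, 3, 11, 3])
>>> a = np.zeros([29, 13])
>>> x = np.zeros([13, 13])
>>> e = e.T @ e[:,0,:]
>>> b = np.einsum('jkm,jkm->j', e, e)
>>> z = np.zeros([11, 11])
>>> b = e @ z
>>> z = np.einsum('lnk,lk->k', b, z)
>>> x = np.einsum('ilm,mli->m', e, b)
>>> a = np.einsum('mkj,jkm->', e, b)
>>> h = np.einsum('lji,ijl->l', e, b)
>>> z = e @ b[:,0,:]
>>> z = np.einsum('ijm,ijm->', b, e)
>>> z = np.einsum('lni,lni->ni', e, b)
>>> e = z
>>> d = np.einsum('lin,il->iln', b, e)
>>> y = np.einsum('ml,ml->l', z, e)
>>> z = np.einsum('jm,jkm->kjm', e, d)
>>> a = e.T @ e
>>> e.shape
(13, 11)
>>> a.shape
(11, 11)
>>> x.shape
(11,)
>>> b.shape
(11, 13, 11)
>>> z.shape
(11, 13, 11)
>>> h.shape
(11,)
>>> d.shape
(13, 11, 11)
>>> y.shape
(11,)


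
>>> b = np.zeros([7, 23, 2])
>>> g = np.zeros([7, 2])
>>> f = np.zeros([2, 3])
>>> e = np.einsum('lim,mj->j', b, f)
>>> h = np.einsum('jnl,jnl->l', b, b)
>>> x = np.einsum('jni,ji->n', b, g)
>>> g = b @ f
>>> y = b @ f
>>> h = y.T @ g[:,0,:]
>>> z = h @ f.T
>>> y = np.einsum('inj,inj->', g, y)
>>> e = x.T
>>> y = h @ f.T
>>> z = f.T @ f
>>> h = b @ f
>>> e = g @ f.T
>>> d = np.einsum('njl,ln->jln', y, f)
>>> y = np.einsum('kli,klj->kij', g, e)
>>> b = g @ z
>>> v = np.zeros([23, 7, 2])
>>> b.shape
(7, 23, 3)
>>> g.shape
(7, 23, 3)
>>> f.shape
(2, 3)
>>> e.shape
(7, 23, 2)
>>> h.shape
(7, 23, 3)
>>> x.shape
(23,)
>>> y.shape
(7, 3, 2)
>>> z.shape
(3, 3)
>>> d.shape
(23, 2, 3)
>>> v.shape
(23, 7, 2)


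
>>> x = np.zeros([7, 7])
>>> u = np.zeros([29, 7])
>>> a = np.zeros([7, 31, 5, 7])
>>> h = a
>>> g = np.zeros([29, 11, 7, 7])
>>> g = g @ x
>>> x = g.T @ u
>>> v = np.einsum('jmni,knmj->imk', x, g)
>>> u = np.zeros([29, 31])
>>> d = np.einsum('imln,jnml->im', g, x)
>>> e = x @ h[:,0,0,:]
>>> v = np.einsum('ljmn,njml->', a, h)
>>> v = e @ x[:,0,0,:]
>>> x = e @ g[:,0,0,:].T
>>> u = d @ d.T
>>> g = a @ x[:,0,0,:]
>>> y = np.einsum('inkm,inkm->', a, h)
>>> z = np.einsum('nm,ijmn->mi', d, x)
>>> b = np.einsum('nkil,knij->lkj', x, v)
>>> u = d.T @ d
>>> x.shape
(7, 7, 11, 29)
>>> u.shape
(11, 11)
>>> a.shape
(7, 31, 5, 7)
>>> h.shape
(7, 31, 5, 7)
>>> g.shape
(7, 31, 5, 29)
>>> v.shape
(7, 7, 11, 7)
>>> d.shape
(29, 11)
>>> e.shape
(7, 7, 11, 7)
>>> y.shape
()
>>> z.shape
(11, 7)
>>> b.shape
(29, 7, 7)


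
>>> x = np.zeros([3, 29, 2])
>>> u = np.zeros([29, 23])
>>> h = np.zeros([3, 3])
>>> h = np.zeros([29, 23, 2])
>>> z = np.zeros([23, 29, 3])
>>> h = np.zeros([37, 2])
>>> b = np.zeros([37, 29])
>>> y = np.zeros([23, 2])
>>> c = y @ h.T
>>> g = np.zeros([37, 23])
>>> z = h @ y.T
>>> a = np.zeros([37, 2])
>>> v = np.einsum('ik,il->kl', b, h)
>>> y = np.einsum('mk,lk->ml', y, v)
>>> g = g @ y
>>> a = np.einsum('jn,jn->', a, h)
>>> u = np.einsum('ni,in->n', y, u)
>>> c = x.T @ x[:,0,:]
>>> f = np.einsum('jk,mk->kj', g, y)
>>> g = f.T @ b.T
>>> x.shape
(3, 29, 2)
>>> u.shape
(23,)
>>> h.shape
(37, 2)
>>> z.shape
(37, 23)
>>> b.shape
(37, 29)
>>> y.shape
(23, 29)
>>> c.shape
(2, 29, 2)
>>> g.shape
(37, 37)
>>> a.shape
()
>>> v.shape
(29, 2)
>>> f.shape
(29, 37)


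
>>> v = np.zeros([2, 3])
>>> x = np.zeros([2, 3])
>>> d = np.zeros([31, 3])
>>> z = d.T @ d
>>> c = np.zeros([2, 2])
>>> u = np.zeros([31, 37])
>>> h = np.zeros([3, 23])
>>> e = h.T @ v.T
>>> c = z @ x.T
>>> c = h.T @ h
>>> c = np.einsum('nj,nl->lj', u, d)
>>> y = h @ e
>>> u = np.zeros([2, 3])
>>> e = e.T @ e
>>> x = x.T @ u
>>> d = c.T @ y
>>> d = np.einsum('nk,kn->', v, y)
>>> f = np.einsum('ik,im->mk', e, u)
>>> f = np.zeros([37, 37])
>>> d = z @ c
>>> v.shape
(2, 3)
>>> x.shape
(3, 3)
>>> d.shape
(3, 37)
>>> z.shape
(3, 3)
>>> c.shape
(3, 37)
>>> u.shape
(2, 3)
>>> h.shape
(3, 23)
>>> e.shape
(2, 2)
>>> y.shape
(3, 2)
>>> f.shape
(37, 37)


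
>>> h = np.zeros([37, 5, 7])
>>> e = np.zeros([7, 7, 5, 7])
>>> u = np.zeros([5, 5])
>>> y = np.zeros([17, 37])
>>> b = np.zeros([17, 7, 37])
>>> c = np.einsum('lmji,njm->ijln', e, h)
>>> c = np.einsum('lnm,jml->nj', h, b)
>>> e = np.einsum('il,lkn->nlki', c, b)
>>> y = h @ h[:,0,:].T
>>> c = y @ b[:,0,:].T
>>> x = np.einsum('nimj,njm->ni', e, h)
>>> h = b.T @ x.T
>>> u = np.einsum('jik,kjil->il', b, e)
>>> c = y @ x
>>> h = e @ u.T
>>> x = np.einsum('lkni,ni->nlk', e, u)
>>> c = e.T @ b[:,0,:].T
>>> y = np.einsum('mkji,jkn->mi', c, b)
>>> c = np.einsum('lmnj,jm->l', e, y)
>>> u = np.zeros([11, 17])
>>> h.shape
(37, 17, 7, 7)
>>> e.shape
(37, 17, 7, 5)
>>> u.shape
(11, 17)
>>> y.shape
(5, 17)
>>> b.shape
(17, 7, 37)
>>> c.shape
(37,)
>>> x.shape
(7, 37, 17)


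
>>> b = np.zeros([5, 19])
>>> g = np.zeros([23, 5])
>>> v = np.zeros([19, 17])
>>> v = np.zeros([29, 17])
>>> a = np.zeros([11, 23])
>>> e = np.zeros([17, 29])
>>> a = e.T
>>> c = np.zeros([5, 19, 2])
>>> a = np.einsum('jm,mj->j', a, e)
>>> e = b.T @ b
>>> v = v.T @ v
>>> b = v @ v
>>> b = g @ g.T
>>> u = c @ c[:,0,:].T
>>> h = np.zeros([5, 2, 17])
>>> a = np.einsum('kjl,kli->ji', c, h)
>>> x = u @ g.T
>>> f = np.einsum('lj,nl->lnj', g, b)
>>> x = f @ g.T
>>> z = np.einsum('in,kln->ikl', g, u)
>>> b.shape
(23, 23)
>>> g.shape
(23, 5)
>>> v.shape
(17, 17)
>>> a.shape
(19, 17)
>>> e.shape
(19, 19)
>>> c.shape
(5, 19, 2)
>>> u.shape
(5, 19, 5)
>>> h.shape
(5, 2, 17)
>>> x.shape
(23, 23, 23)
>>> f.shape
(23, 23, 5)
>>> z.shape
(23, 5, 19)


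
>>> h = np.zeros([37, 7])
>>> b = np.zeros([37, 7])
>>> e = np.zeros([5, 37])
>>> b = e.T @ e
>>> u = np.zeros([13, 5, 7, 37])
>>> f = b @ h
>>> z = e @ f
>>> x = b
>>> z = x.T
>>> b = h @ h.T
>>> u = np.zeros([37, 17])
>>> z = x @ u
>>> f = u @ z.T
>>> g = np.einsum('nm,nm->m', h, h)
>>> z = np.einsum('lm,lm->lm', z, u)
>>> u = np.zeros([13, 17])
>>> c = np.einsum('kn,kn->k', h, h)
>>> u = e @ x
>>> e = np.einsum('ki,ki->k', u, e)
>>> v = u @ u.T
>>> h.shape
(37, 7)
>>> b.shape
(37, 37)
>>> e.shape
(5,)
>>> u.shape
(5, 37)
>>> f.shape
(37, 37)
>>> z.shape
(37, 17)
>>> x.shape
(37, 37)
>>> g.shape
(7,)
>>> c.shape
(37,)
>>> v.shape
(5, 5)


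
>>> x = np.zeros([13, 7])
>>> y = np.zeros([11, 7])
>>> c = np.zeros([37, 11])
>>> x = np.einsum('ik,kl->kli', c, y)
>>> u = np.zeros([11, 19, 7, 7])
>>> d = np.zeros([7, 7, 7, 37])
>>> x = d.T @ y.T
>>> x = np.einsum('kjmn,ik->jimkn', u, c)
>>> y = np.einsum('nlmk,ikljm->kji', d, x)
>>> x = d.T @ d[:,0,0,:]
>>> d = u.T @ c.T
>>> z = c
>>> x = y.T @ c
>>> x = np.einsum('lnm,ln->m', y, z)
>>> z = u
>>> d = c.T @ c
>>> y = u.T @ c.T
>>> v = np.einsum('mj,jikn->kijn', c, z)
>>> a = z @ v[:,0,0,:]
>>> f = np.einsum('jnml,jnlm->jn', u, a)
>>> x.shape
(19,)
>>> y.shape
(7, 7, 19, 37)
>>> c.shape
(37, 11)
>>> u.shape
(11, 19, 7, 7)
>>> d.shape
(11, 11)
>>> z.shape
(11, 19, 7, 7)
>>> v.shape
(7, 19, 11, 7)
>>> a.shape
(11, 19, 7, 7)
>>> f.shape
(11, 19)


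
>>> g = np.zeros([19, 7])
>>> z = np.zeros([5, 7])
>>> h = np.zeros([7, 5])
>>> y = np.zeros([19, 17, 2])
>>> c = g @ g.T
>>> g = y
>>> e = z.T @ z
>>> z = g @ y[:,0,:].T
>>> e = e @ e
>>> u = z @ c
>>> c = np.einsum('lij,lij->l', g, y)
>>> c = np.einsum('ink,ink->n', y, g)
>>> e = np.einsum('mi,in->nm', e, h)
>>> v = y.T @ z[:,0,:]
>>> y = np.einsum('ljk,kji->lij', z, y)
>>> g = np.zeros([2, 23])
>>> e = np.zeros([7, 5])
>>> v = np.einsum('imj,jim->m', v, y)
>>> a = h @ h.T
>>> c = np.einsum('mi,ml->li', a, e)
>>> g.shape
(2, 23)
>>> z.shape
(19, 17, 19)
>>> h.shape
(7, 5)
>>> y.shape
(19, 2, 17)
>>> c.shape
(5, 7)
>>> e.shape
(7, 5)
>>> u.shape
(19, 17, 19)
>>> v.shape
(17,)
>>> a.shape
(7, 7)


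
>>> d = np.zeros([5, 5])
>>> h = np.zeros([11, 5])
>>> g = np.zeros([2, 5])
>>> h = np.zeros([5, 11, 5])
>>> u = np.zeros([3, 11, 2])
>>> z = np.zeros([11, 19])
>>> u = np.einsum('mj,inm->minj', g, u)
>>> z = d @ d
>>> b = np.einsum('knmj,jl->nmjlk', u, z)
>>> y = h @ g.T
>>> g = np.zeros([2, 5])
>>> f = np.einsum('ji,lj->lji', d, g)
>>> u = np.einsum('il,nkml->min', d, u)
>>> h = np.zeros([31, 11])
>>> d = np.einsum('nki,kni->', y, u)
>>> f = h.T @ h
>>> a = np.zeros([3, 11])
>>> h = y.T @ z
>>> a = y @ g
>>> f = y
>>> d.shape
()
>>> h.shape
(2, 11, 5)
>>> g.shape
(2, 5)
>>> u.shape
(11, 5, 2)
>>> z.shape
(5, 5)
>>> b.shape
(3, 11, 5, 5, 2)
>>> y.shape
(5, 11, 2)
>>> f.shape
(5, 11, 2)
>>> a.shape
(5, 11, 5)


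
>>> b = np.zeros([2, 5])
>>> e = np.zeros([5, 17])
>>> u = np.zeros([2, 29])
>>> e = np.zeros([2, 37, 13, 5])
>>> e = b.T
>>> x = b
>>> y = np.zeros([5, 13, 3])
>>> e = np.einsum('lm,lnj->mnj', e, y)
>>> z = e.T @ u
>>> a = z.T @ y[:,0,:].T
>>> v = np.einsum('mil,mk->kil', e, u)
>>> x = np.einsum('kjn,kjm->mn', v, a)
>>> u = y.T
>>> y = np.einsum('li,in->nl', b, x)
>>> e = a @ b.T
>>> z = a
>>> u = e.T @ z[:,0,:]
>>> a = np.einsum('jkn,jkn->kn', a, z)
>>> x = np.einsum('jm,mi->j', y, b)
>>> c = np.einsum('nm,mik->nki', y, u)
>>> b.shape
(2, 5)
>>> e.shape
(29, 13, 2)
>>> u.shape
(2, 13, 5)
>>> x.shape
(3,)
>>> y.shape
(3, 2)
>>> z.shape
(29, 13, 5)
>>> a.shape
(13, 5)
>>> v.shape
(29, 13, 3)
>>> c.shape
(3, 5, 13)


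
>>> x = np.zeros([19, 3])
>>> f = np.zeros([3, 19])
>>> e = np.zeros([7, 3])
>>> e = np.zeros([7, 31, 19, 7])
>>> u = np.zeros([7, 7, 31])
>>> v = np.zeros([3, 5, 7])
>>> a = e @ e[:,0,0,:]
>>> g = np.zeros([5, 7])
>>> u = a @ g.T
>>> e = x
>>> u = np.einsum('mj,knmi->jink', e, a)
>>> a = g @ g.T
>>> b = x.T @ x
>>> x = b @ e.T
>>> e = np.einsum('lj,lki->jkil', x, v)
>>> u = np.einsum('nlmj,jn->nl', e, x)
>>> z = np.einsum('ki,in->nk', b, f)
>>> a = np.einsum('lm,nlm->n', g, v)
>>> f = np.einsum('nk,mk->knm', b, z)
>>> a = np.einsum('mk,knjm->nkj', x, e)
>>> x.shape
(3, 19)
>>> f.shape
(3, 3, 19)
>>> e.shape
(19, 5, 7, 3)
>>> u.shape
(19, 5)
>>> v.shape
(3, 5, 7)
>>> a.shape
(5, 19, 7)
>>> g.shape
(5, 7)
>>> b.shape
(3, 3)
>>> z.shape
(19, 3)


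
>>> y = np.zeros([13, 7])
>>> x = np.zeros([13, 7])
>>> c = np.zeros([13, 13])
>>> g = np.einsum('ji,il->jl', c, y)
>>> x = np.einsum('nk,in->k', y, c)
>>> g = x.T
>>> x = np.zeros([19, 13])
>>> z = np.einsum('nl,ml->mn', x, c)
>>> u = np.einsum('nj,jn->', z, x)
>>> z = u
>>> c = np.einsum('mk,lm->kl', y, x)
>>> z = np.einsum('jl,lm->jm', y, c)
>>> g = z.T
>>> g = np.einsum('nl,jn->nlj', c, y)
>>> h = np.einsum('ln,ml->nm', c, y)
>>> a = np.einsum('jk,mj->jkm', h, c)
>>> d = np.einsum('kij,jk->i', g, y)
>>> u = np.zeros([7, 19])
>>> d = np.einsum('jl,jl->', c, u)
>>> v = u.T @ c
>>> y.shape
(13, 7)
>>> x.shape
(19, 13)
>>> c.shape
(7, 19)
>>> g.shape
(7, 19, 13)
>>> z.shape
(13, 19)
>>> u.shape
(7, 19)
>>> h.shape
(19, 13)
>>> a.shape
(19, 13, 7)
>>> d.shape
()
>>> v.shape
(19, 19)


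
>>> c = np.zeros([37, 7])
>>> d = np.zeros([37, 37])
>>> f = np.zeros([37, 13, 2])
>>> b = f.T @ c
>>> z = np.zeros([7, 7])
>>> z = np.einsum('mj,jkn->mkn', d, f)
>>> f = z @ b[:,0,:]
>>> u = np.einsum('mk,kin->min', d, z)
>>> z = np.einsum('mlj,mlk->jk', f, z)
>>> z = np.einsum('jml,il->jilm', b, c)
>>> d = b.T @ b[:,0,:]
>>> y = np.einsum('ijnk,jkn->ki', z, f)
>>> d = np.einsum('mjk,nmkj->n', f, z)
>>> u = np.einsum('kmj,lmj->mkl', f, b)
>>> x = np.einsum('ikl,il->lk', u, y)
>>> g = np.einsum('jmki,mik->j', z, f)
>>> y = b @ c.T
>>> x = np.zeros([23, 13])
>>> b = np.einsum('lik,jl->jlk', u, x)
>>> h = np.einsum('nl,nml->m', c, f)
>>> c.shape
(37, 7)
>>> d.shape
(2,)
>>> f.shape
(37, 13, 7)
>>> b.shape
(23, 13, 2)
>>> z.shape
(2, 37, 7, 13)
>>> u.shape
(13, 37, 2)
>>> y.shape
(2, 13, 37)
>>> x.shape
(23, 13)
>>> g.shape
(2,)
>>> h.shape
(13,)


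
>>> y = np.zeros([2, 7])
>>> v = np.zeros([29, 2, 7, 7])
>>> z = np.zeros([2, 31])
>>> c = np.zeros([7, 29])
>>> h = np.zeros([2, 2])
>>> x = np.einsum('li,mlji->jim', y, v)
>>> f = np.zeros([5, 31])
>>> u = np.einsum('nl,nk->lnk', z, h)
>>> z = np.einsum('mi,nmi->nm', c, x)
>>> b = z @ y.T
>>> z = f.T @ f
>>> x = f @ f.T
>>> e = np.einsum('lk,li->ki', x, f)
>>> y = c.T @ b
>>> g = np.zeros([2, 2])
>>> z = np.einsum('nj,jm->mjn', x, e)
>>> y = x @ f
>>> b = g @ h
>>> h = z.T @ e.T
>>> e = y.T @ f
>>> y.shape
(5, 31)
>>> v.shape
(29, 2, 7, 7)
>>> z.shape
(31, 5, 5)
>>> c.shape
(7, 29)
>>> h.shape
(5, 5, 5)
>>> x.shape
(5, 5)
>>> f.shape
(5, 31)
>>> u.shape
(31, 2, 2)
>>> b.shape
(2, 2)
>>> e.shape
(31, 31)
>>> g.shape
(2, 2)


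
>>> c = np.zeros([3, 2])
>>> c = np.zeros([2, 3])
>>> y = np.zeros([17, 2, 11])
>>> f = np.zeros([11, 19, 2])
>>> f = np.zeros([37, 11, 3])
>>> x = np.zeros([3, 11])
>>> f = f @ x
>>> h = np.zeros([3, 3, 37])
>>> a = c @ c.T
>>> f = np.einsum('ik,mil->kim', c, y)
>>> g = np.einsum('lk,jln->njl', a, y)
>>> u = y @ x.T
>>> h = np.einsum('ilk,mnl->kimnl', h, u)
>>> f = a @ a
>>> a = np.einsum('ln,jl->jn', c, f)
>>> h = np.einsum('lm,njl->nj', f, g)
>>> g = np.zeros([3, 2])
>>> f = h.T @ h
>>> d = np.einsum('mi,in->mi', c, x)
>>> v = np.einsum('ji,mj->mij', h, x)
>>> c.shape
(2, 3)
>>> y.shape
(17, 2, 11)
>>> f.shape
(17, 17)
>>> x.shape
(3, 11)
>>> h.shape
(11, 17)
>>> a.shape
(2, 3)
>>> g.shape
(3, 2)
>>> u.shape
(17, 2, 3)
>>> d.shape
(2, 3)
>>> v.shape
(3, 17, 11)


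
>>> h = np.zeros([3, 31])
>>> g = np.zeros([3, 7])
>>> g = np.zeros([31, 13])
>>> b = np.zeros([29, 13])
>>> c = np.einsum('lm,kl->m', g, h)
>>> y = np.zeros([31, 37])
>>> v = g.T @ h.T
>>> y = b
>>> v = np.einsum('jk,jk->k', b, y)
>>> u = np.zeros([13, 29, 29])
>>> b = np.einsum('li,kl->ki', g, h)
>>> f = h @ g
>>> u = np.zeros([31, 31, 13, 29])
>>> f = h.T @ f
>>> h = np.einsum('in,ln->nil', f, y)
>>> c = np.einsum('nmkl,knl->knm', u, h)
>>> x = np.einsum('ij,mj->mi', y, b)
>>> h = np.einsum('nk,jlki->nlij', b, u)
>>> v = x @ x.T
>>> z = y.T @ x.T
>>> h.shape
(3, 31, 29, 31)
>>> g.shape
(31, 13)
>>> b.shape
(3, 13)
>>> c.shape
(13, 31, 31)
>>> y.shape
(29, 13)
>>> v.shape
(3, 3)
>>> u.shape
(31, 31, 13, 29)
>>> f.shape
(31, 13)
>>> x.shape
(3, 29)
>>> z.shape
(13, 3)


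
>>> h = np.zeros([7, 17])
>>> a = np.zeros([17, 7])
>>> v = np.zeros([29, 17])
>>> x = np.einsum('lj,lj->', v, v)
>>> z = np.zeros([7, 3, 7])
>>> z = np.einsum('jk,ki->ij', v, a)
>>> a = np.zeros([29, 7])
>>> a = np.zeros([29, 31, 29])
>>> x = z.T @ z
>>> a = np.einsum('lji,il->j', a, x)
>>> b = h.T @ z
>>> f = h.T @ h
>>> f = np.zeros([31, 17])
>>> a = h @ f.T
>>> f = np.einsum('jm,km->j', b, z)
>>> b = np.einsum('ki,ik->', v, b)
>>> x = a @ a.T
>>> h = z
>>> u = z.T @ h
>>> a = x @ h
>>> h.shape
(7, 29)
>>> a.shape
(7, 29)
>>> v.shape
(29, 17)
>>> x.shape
(7, 7)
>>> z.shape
(7, 29)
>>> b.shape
()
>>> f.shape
(17,)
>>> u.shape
(29, 29)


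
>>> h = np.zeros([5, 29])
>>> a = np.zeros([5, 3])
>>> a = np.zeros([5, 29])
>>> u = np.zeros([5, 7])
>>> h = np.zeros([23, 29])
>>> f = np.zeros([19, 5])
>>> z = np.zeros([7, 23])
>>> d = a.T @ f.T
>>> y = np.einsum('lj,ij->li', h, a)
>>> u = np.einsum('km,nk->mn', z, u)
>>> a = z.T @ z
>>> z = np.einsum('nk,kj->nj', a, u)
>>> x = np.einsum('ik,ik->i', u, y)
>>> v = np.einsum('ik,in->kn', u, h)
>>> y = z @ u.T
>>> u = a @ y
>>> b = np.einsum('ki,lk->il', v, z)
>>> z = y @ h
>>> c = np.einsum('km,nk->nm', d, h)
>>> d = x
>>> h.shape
(23, 29)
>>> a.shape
(23, 23)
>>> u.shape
(23, 23)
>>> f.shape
(19, 5)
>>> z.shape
(23, 29)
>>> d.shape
(23,)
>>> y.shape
(23, 23)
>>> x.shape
(23,)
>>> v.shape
(5, 29)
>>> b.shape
(29, 23)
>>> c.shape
(23, 19)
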